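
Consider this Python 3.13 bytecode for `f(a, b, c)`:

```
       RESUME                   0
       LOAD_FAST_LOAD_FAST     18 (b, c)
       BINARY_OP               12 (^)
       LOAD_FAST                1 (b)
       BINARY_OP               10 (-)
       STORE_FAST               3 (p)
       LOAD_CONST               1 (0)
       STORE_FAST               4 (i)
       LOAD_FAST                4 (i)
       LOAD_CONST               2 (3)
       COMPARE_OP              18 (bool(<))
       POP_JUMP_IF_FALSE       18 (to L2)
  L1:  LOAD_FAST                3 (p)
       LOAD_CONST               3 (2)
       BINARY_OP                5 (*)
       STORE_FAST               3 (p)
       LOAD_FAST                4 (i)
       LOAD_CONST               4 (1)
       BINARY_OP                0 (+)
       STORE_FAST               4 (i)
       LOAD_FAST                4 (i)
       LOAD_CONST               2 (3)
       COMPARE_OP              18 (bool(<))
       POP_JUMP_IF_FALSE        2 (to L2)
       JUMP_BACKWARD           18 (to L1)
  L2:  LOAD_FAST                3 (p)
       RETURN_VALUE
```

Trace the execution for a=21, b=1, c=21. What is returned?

LOAD_FAST_LOAD_FAST b,c → push 1,21. Stack: [1, 21]
BINARY_OP ^ → 1 ^ 21 = 20. Stack: [20]
LOAD_FAST b → push 1. Stack: [20, 1]
BINARY_OP - → 20 - 1 = 19. Stack: [19]
STORE_FAST p → p=19. Stack: []
LOAD_CONST → push 0. Stack: [0]
STORE_FAST i → i=0. Stack: []
LOAD_FAST i → push 0. Stack: [0]
LOAD_CONST → push 3. Stack: [0, 3]
COMPARE_OP bool(<) → 0 vs 3 = True. Stack: [True]
POP_JUMP_IF_FALSE → pop True; no jump. Stack: []
LOAD_FAST p → push 19. Stack: [19]
LOAD_CONST → push 2. Stack: [19, 2]
BINARY_OP * → 19 * 2 = 38. Stack: [38]
STORE_FAST p → p=38. Stack: []
LOAD_FAST i → push 0. Stack: [0]
LOAD_CONST → push 1. Stack: [0, 1]
BINARY_OP + → 0 + 1 = 1. Stack: [1]
STORE_FAST i → i=1. Stack: []
LOAD_FAST i → push 1. Stack: [1]
LOAD_CONST → push 3. Stack: [1, 3]
COMPARE_OP bool(<) → 1 vs 3 = True. Stack: [True]
POP_JUMP_IF_FALSE → pop True; no jump. Stack: []
LOAD_FAST p → push 38. Stack: [38]
LOAD_CONST → push 2. Stack: [38, 2]
BINARY_OP * → 38 * 2 = 76. Stack: [76]
STORE_FAST p → p=76. Stack: []
LOAD_FAST i → push 1. Stack: [1]
LOAD_CONST → push 1. Stack: [1, 1]
BINARY_OP + → 1 + 1 = 2. Stack: [2]
STORE_FAST i → i=2. Stack: []
LOAD_FAST i → push 2. Stack: [2]
LOAD_CONST → push 3. Stack: [2, 3]
COMPARE_OP bool(<) → 2 vs 3 = True. Stack: [True]
POP_JUMP_IF_FALSE → pop True; no jump. Stack: []
LOAD_FAST p → push 76. Stack: [76]
LOAD_CONST → push 2. Stack: [76, 2]
BINARY_OP * → 76 * 2 = 152. Stack: [152]
STORE_FAST p → p=152. Stack: []
LOAD_FAST i → push 2. Stack: [2]
LOAD_CONST → push 1. Stack: [2, 1]
BINARY_OP + → 2 + 1 = 3. Stack: [3]
STORE_FAST i → i=3. Stack: []
LOAD_FAST i → push 3. Stack: [3]
LOAD_CONST → push 3. Stack: [3, 3]
COMPARE_OP bool(<) → 3 vs 3 = False. Stack: [False]
POP_JUMP_IF_FALSE → pop False; jump. Stack: []
LOAD_FAST p → push 152. Stack: [152]
RETURN_VALUE → return 152.

152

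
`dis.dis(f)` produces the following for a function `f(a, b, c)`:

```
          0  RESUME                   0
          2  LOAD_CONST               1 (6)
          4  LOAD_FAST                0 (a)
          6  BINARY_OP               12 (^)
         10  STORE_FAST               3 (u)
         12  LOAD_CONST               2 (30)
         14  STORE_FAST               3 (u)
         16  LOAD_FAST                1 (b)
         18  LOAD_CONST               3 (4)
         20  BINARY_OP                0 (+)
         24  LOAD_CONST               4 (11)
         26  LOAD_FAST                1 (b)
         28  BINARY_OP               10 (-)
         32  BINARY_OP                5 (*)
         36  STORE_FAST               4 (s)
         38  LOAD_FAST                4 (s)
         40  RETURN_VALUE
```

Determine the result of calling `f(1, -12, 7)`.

-184

LOAD_CONST → push 6. Stack: [6]
LOAD_FAST a → push 1. Stack: [6, 1]
BINARY_OP ^ → 6 ^ 1 = 7. Stack: [7]
STORE_FAST u → u=7. Stack: []
LOAD_CONST → push 30. Stack: [30]
STORE_FAST u → u=30. Stack: []
LOAD_FAST b → push -12. Stack: [-12]
LOAD_CONST → push 4. Stack: [-12, 4]
BINARY_OP + → -12 + 4 = -8. Stack: [-8]
LOAD_CONST → push 11. Stack: [-8, 11]
LOAD_FAST b → push -12. Stack: [-8, 11, -12]
BINARY_OP - → 11 - -12 = 23. Stack: [-8, 23]
BINARY_OP * → -8 * 23 = -184. Stack: [-184]
STORE_FAST s → s=-184. Stack: []
LOAD_FAST s → push -184. Stack: [-184]
RETURN_VALUE → return -184.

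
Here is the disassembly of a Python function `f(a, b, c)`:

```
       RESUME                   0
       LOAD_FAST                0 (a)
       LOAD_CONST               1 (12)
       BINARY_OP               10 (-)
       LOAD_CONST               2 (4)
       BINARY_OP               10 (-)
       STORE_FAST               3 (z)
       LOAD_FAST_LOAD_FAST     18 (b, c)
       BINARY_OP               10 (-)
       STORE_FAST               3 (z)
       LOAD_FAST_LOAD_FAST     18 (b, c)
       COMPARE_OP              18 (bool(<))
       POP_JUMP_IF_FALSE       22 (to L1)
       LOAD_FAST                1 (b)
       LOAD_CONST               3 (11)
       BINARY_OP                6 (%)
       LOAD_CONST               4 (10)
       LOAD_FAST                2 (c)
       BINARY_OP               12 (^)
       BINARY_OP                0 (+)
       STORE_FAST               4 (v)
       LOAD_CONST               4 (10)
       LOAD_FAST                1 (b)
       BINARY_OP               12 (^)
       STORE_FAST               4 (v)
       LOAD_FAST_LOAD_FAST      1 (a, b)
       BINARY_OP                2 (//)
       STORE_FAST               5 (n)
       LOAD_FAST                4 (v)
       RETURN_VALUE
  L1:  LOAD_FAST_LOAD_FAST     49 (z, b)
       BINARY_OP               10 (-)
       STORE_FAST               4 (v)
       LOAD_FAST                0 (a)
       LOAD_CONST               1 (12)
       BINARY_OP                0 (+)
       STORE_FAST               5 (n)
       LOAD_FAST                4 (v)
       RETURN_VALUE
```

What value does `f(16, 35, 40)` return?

41

LOAD_FAST a → push 16. Stack: [16]
LOAD_CONST → push 12. Stack: [16, 12]
BINARY_OP - → 16 - 12 = 4. Stack: [4]
LOAD_CONST → push 4. Stack: [4, 4]
BINARY_OP - → 4 - 4 = 0. Stack: [0]
STORE_FAST z → z=0. Stack: []
LOAD_FAST_LOAD_FAST b,c → push 35,40. Stack: [35, 40]
BINARY_OP - → 35 - 40 = -5. Stack: [-5]
STORE_FAST z → z=-5. Stack: []
LOAD_FAST_LOAD_FAST b,c → push 35,40. Stack: [35, 40]
COMPARE_OP bool(<) → 35 vs 40 = True. Stack: [True]
POP_JUMP_IF_FALSE → pop True; no jump. Stack: []
LOAD_FAST b → push 35. Stack: [35]
LOAD_CONST → push 11. Stack: [35, 11]
BINARY_OP % → 35 % 11 = 2. Stack: [2]
LOAD_CONST → push 10. Stack: [2, 10]
LOAD_FAST c → push 40. Stack: [2, 10, 40]
BINARY_OP ^ → 10 ^ 40 = 34. Stack: [2, 34]
BINARY_OP + → 2 + 34 = 36. Stack: [36]
STORE_FAST v → v=36. Stack: []
LOAD_CONST → push 10. Stack: [10]
LOAD_FAST b → push 35. Stack: [10, 35]
BINARY_OP ^ → 10 ^ 35 = 41. Stack: [41]
STORE_FAST v → v=41. Stack: []
LOAD_FAST_LOAD_FAST a,b → push 16,35. Stack: [16, 35]
BINARY_OP // → 16 // 35 = 0. Stack: [0]
STORE_FAST n → n=0. Stack: []
LOAD_FAST v → push 41. Stack: [41]
RETURN_VALUE → return 41.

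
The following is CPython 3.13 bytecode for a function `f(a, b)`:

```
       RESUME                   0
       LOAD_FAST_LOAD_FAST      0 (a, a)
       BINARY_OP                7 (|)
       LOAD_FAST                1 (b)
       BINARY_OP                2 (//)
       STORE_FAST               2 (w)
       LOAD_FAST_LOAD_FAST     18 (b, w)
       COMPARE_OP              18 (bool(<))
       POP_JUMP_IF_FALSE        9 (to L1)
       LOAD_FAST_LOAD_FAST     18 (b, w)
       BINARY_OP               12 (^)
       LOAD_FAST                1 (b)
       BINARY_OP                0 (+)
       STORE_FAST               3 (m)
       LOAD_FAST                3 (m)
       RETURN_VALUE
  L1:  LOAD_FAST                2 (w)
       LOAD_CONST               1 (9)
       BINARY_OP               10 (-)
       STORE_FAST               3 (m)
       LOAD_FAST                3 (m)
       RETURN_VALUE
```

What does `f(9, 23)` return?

LOAD_FAST_LOAD_FAST a,a → push 9,9. Stack: [9, 9]
BINARY_OP | → 9 | 9 = 9. Stack: [9]
LOAD_FAST b → push 23. Stack: [9, 23]
BINARY_OP // → 9 // 23 = 0. Stack: [0]
STORE_FAST w → w=0. Stack: []
LOAD_FAST_LOAD_FAST b,w → push 23,0. Stack: [23, 0]
COMPARE_OP bool(<) → 23 vs 0 = False. Stack: [False]
POP_JUMP_IF_FALSE → pop False; jump. Stack: []
LOAD_FAST w → push 0. Stack: [0]
LOAD_CONST → push 9. Stack: [0, 9]
BINARY_OP - → 0 - 9 = -9. Stack: [-9]
STORE_FAST m → m=-9. Stack: []
LOAD_FAST m → push -9. Stack: [-9]
RETURN_VALUE → return -9.

-9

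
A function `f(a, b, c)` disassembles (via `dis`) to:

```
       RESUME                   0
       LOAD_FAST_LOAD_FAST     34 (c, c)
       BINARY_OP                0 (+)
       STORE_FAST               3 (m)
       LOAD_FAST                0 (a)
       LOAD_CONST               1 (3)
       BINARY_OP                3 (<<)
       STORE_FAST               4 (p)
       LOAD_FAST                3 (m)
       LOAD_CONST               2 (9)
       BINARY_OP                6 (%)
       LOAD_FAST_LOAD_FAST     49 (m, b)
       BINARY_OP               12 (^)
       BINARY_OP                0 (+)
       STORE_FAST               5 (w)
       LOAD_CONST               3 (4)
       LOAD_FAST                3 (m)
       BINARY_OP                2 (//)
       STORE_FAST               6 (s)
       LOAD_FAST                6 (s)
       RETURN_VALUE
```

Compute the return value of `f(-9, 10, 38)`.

LOAD_FAST_LOAD_FAST c,c → push 38,38. Stack: [38, 38]
BINARY_OP + → 38 + 38 = 76. Stack: [76]
STORE_FAST m → m=76. Stack: []
LOAD_FAST a → push -9. Stack: [-9]
LOAD_CONST → push 3. Stack: [-9, 3]
BINARY_OP << → -9 << 3 = -72. Stack: [-72]
STORE_FAST p → p=-72. Stack: []
LOAD_FAST m → push 76. Stack: [76]
LOAD_CONST → push 9. Stack: [76, 9]
BINARY_OP % → 76 % 9 = 4. Stack: [4]
LOAD_FAST_LOAD_FAST m,b → push 76,10. Stack: [4, 76, 10]
BINARY_OP ^ → 76 ^ 10 = 70. Stack: [4, 70]
BINARY_OP + → 4 + 70 = 74. Stack: [74]
STORE_FAST w → w=74. Stack: []
LOAD_CONST → push 4. Stack: [4]
LOAD_FAST m → push 76. Stack: [4, 76]
BINARY_OP // → 4 // 76 = 0. Stack: [0]
STORE_FAST s → s=0. Stack: []
LOAD_FAST s → push 0. Stack: [0]
RETURN_VALUE → return 0.

0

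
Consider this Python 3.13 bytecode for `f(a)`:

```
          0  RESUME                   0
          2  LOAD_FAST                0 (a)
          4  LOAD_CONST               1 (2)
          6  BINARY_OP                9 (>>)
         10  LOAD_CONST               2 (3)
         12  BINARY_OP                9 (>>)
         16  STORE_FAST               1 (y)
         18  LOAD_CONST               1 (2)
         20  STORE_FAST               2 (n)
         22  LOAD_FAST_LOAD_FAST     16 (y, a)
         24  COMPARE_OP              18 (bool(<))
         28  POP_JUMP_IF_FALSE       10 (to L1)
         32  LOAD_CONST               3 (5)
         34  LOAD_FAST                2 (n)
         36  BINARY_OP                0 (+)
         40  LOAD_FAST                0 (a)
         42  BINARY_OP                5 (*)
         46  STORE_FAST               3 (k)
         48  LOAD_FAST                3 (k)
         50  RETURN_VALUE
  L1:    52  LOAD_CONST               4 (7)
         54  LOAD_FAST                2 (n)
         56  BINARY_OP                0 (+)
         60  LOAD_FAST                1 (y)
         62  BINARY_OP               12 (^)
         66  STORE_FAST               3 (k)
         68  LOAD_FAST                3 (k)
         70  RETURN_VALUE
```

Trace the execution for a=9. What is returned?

LOAD_FAST a → push 9. Stack: [9]
LOAD_CONST → push 2. Stack: [9, 2]
BINARY_OP >> → 9 >> 2 = 2. Stack: [2]
LOAD_CONST → push 3. Stack: [2, 3]
BINARY_OP >> → 2 >> 3 = 0. Stack: [0]
STORE_FAST y → y=0. Stack: []
LOAD_CONST → push 2. Stack: [2]
STORE_FAST n → n=2. Stack: []
LOAD_FAST_LOAD_FAST y,a → push 0,9. Stack: [0, 9]
COMPARE_OP bool(<) → 0 vs 9 = True. Stack: [True]
POP_JUMP_IF_FALSE → pop True; no jump. Stack: []
LOAD_CONST → push 5. Stack: [5]
LOAD_FAST n → push 2. Stack: [5, 2]
BINARY_OP + → 5 + 2 = 7. Stack: [7]
LOAD_FAST a → push 9. Stack: [7, 9]
BINARY_OP * → 7 * 9 = 63. Stack: [63]
STORE_FAST k → k=63. Stack: []
LOAD_FAST k → push 63. Stack: [63]
RETURN_VALUE → return 63.

63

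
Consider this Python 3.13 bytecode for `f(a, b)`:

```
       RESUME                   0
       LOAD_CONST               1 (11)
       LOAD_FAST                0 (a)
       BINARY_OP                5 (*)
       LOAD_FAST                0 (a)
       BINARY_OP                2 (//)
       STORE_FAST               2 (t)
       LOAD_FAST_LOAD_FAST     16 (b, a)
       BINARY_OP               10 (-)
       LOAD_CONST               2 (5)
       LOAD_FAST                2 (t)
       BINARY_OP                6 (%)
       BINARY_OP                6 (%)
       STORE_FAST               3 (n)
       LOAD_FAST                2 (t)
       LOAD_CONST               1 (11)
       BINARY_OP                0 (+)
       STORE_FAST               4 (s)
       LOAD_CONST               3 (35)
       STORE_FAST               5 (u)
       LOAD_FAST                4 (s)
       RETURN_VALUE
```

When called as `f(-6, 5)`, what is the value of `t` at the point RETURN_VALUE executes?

LOAD_CONST → push 11. Stack: [11]
LOAD_FAST a → push -6. Stack: [11, -6]
BINARY_OP * → 11 * -6 = -66. Stack: [-66]
LOAD_FAST a → push -6. Stack: [-66, -6]
BINARY_OP // → -66 // -6 = 11. Stack: [11]
STORE_FAST t → t=11. Stack: []
LOAD_FAST_LOAD_FAST b,a → push 5,-6. Stack: [5, -6]
BINARY_OP - → 5 - -6 = 11. Stack: [11]
LOAD_CONST → push 5. Stack: [11, 5]
LOAD_FAST t → push 11. Stack: [11, 5, 11]
BINARY_OP % → 5 % 11 = 5. Stack: [11, 5]
BINARY_OP % → 11 % 5 = 1. Stack: [1]
STORE_FAST n → n=1. Stack: []
LOAD_FAST t → push 11. Stack: [11]
LOAD_CONST → push 11. Stack: [11, 11]
BINARY_OP + → 11 + 11 = 22. Stack: [22]
STORE_FAST s → s=22. Stack: []
LOAD_CONST → push 35. Stack: [35]
STORE_FAST u → u=35. Stack: []
LOAD_FAST s → push 22. Stack: [22]
RETURN_VALUE → return 22.

11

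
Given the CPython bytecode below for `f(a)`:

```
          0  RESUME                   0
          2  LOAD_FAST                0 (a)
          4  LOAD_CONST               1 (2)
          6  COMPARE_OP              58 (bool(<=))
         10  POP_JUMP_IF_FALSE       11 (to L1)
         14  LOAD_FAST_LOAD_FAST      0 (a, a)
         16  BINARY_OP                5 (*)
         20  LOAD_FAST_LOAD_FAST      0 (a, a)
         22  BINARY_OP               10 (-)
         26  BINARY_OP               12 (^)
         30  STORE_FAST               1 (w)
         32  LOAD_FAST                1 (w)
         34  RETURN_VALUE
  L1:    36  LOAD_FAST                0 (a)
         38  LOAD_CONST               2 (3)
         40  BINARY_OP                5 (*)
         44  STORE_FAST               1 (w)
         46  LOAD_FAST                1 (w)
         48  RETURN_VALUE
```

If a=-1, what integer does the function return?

LOAD_FAST a → push -1. Stack: [-1]
LOAD_CONST → push 2. Stack: [-1, 2]
COMPARE_OP bool(<=) → -1 vs 2 = True. Stack: [True]
POP_JUMP_IF_FALSE → pop True; no jump. Stack: []
LOAD_FAST_LOAD_FAST a,a → push -1,-1. Stack: [-1, -1]
BINARY_OP * → -1 * -1 = 1. Stack: [1]
LOAD_FAST_LOAD_FAST a,a → push -1,-1. Stack: [1, -1, -1]
BINARY_OP - → -1 - -1 = 0. Stack: [1, 0]
BINARY_OP ^ → 1 ^ 0 = 1. Stack: [1]
STORE_FAST w → w=1. Stack: []
LOAD_FAST w → push 1. Stack: [1]
RETURN_VALUE → return 1.

1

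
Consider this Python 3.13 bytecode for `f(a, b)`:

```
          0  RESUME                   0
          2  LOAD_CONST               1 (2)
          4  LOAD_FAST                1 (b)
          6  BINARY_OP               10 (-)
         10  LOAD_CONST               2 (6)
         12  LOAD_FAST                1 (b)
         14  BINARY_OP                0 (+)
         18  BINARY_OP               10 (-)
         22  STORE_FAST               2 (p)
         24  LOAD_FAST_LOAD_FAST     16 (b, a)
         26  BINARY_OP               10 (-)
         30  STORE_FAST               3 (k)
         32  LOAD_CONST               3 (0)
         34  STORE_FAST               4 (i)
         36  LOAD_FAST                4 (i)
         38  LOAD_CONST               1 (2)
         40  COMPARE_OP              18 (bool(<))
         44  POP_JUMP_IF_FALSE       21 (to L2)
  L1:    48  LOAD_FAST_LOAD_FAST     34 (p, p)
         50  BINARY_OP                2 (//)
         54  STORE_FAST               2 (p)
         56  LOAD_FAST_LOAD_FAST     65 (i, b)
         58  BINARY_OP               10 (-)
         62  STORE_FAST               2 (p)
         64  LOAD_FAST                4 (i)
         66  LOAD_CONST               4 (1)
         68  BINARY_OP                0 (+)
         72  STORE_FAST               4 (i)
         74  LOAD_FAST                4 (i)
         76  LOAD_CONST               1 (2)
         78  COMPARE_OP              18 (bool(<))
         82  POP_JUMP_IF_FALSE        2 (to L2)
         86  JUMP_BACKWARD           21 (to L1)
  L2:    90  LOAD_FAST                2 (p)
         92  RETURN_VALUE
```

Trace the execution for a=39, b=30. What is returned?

-29

LOAD_CONST → push 2. Stack: [2]
LOAD_FAST b → push 30. Stack: [2, 30]
BINARY_OP - → 2 - 30 = -28. Stack: [-28]
LOAD_CONST → push 6. Stack: [-28, 6]
LOAD_FAST b → push 30. Stack: [-28, 6, 30]
BINARY_OP + → 6 + 30 = 36. Stack: [-28, 36]
BINARY_OP - → -28 - 36 = -64. Stack: [-64]
STORE_FAST p → p=-64. Stack: []
LOAD_FAST_LOAD_FAST b,a → push 30,39. Stack: [30, 39]
BINARY_OP - → 30 - 39 = -9. Stack: [-9]
STORE_FAST k → k=-9. Stack: []
LOAD_CONST → push 0. Stack: [0]
STORE_FAST i → i=0. Stack: []
LOAD_FAST i → push 0. Stack: [0]
LOAD_CONST → push 2. Stack: [0, 2]
COMPARE_OP bool(<) → 0 vs 2 = True. Stack: [True]
POP_JUMP_IF_FALSE → pop True; no jump. Stack: []
LOAD_FAST_LOAD_FAST p,p → push -64,-64. Stack: [-64, -64]
BINARY_OP // → -64 // -64 = 1. Stack: [1]
STORE_FAST p → p=1. Stack: []
LOAD_FAST_LOAD_FAST i,b → push 0,30. Stack: [0, 30]
BINARY_OP - → 0 - 30 = -30. Stack: [-30]
STORE_FAST p → p=-30. Stack: []
LOAD_FAST i → push 0. Stack: [0]
LOAD_CONST → push 1. Stack: [0, 1]
BINARY_OP + → 0 + 1 = 1. Stack: [1]
STORE_FAST i → i=1. Stack: []
LOAD_FAST i → push 1. Stack: [1]
LOAD_CONST → push 2. Stack: [1, 2]
COMPARE_OP bool(<) → 1 vs 2 = True. Stack: [True]
POP_JUMP_IF_FALSE → pop True; no jump. Stack: []
LOAD_FAST_LOAD_FAST p,p → push -30,-30. Stack: [-30, -30]
BINARY_OP // → -30 // -30 = 1. Stack: [1]
STORE_FAST p → p=1. Stack: []
LOAD_FAST_LOAD_FAST i,b → push 1,30. Stack: [1, 30]
BINARY_OP - → 1 - 30 = -29. Stack: [-29]
STORE_FAST p → p=-29. Stack: []
LOAD_FAST i → push 1. Stack: [1]
LOAD_CONST → push 1. Stack: [1, 1]
BINARY_OP + → 1 + 1 = 2. Stack: [2]
STORE_FAST i → i=2. Stack: []
LOAD_FAST i → push 2. Stack: [2]
LOAD_CONST → push 2. Stack: [2, 2]
COMPARE_OP bool(<) → 2 vs 2 = False. Stack: [False]
POP_JUMP_IF_FALSE → pop False; jump. Stack: []
LOAD_FAST p → push -29. Stack: [-29]
RETURN_VALUE → return -29.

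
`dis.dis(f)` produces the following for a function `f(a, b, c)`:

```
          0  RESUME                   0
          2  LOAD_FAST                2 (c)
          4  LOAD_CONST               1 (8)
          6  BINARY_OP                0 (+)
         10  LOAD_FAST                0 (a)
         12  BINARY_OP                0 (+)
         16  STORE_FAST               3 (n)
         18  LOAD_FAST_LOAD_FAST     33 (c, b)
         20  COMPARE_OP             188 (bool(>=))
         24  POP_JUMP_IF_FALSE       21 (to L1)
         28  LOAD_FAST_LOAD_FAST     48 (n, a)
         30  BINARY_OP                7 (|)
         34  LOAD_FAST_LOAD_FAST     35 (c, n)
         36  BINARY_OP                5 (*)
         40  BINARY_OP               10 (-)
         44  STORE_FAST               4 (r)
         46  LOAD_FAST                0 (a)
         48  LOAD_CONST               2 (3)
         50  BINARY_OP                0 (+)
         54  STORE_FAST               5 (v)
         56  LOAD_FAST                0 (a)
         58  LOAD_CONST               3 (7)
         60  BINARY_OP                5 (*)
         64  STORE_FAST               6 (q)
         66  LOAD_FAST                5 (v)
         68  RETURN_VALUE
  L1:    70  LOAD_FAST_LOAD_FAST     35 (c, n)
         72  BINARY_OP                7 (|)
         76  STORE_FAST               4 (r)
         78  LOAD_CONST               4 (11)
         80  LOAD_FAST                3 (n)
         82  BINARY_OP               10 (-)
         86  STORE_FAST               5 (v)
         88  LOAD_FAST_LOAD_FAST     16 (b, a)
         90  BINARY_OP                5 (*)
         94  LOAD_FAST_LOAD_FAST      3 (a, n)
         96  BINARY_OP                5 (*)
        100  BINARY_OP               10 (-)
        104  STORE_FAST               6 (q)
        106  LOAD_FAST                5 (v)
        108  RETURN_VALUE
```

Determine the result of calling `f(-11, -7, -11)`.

25

LOAD_FAST c → push -11. Stack: [-11]
LOAD_CONST → push 8. Stack: [-11, 8]
BINARY_OP + → -11 + 8 = -3. Stack: [-3]
LOAD_FAST a → push -11. Stack: [-3, -11]
BINARY_OP + → -3 + -11 = -14. Stack: [-14]
STORE_FAST n → n=-14. Stack: []
LOAD_FAST_LOAD_FAST c,b → push -11,-7. Stack: [-11, -7]
COMPARE_OP bool(>=) → -11 vs -7 = False. Stack: [False]
POP_JUMP_IF_FALSE → pop False; jump. Stack: []
LOAD_FAST_LOAD_FAST c,n → push -11,-14. Stack: [-11, -14]
BINARY_OP | → -11 | -14 = -9. Stack: [-9]
STORE_FAST r → r=-9. Stack: []
LOAD_CONST → push 11. Stack: [11]
LOAD_FAST n → push -14. Stack: [11, -14]
BINARY_OP - → 11 - -14 = 25. Stack: [25]
STORE_FAST v → v=25. Stack: []
LOAD_FAST_LOAD_FAST b,a → push -7,-11. Stack: [-7, -11]
BINARY_OP * → -7 * -11 = 77. Stack: [77]
LOAD_FAST_LOAD_FAST a,n → push -11,-14. Stack: [77, -11, -14]
BINARY_OP * → -11 * -14 = 154. Stack: [77, 154]
BINARY_OP - → 77 - 154 = -77. Stack: [-77]
STORE_FAST q → q=-77. Stack: []
LOAD_FAST v → push 25. Stack: [25]
RETURN_VALUE → return 25.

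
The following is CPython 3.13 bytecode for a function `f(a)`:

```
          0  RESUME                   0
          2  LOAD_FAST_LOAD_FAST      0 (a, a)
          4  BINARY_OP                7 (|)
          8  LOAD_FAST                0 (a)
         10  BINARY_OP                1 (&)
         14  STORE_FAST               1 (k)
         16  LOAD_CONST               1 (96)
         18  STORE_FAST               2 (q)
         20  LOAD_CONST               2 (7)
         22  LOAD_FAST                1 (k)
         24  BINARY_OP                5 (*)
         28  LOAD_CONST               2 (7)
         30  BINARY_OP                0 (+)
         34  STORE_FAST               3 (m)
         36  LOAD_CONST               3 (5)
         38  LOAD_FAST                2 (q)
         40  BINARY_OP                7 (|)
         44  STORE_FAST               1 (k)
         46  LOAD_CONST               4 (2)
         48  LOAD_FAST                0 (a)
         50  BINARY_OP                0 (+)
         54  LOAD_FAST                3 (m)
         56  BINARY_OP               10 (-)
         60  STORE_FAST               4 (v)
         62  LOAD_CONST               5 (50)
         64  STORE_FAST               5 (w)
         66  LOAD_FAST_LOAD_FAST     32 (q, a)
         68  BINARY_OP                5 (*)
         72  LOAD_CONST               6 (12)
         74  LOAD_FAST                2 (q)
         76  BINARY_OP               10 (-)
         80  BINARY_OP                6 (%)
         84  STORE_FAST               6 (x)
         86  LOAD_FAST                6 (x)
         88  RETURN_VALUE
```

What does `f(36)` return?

LOAD_FAST_LOAD_FAST a,a → push 36,36. Stack: [36, 36]
BINARY_OP | → 36 | 36 = 36. Stack: [36]
LOAD_FAST a → push 36. Stack: [36, 36]
BINARY_OP & → 36 & 36 = 36. Stack: [36]
STORE_FAST k → k=36. Stack: []
LOAD_CONST → push 96. Stack: [96]
STORE_FAST q → q=96. Stack: []
LOAD_CONST → push 7. Stack: [7]
LOAD_FAST k → push 36. Stack: [7, 36]
BINARY_OP * → 7 * 36 = 252. Stack: [252]
LOAD_CONST → push 7. Stack: [252, 7]
BINARY_OP + → 252 + 7 = 259. Stack: [259]
STORE_FAST m → m=259. Stack: []
LOAD_CONST → push 5. Stack: [5]
LOAD_FAST q → push 96. Stack: [5, 96]
BINARY_OP | → 5 | 96 = 101. Stack: [101]
STORE_FAST k → k=101. Stack: []
LOAD_CONST → push 2. Stack: [2]
LOAD_FAST a → push 36. Stack: [2, 36]
BINARY_OP + → 2 + 36 = 38. Stack: [38]
LOAD_FAST m → push 259. Stack: [38, 259]
BINARY_OP - → 38 - 259 = -221. Stack: [-221]
STORE_FAST v → v=-221. Stack: []
LOAD_CONST → push 50. Stack: [50]
STORE_FAST w → w=50. Stack: []
LOAD_FAST_LOAD_FAST q,a → push 96,36. Stack: [96, 36]
BINARY_OP * → 96 * 36 = 3456. Stack: [3456]
LOAD_CONST → push 12. Stack: [3456, 12]
LOAD_FAST q → push 96. Stack: [3456, 12, 96]
BINARY_OP - → 12 - 96 = -84. Stack: [3456, -84]
BINARY_OP % → 3456 % -84 = -72. Stack: [-72]
STORE_FAST x → x=-72. Stack: []
LOAD_FAST x → push -72. Stack: [-72]
RETURN_VALUE → return -72.

-72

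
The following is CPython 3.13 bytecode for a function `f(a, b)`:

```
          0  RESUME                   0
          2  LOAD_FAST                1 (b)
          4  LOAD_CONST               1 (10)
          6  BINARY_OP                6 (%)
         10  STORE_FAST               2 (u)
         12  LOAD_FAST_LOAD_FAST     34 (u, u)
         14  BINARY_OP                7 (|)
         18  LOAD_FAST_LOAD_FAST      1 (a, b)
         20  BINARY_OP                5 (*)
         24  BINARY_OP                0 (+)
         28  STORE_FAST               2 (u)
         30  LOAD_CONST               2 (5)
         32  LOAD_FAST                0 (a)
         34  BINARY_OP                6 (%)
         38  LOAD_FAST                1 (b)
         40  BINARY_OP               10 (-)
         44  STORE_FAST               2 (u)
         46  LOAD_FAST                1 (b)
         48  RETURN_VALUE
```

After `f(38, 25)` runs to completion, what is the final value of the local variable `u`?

-20

LOAD_FAST b → push 25. Stack: [25]
LOAD_CONST → push 10. Stack: [25, 10]
BINARY_OP % → 25 % 10 = 5. Stack: [5]
STORE_FAST u → u=5. Stack: []
LOAD_FAST_LOAD_FAST u,u → push 5,5. Stack: [5, 5]
BINARY_OP | → 5 | 5 = 5. Stack: [5]
LOAD_FAST_LOAD_FAST a,b → push 38,25. Stack: [5, 38, 25]
BINARY_OP * → 38 * 25 = 950. Stack: [5, 950]
BINARY_OP + → 5 + 950 = 955. Stack: [955]
STORE_FAST u → u=955. Stack: []
LOAD_CONST → push 5. Stack: [5]
LOAD_FAST a → push 38. Stack: [5, 38]
BINARY_OP % → 5 % 38 = 5. Stack: [5]
LOAD_FAST b → push 25. Stack: [5, 25]
BINARY_OP - → 5 - 25 = -20. Stack: [-20]
STORE_FAST u → u=-20. Stack: []
LOAD_FAST b → push 25. Stack: [25]
RETURN_VALUE → return 25.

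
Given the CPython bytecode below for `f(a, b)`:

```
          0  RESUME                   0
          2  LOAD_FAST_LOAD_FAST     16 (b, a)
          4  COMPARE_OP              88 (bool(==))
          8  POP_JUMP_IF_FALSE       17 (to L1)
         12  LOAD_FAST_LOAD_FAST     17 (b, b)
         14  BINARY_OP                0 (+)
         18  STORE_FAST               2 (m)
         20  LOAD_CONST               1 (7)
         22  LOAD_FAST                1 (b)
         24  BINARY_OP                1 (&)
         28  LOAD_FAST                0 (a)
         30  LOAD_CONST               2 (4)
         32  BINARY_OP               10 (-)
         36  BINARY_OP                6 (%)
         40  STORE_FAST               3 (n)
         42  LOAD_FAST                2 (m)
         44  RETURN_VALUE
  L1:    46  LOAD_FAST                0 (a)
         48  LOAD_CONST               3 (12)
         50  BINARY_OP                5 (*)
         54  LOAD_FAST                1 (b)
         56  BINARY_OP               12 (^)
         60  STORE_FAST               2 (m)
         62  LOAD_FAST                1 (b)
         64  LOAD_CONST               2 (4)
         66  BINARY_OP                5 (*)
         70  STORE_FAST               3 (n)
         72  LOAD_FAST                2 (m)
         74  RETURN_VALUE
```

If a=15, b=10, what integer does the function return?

190

LOAD_FAST_LOAD_FAST b,a → push 10,15. Stack: [10, 15]
COMPARE_OP bool(==) → 10 vs 15 = False. Stack: [False]
POP_JUMP_IF_FALSE → pop False; jump. Stack: []
LOAD_FAST a → push 15. Stack: [15]
LOAD_CONST → push 12. Stack: [15, 12]
BINARY_OP * → 15 * 12 = 180. Stack: [180]
LOAD_FAST b → push 10. Stack: [180, 10]
BINARY_OP ^ → 180 ^ 10 = 190. Stack: [190]
STORE_FAST m → m=190. Stack: []
LOAD_FAST b → push 10. Stack: [10]
LOAD_CONST → push 4. Stack: [10, 4]
BINARY_OP * → 10 * 4 = 40. Stack: [40]
STORE_FAST n → n=40. Stack: []
LOAD_FAST m → push 190. Stack: [190]
RETURN_VALUE → return 190.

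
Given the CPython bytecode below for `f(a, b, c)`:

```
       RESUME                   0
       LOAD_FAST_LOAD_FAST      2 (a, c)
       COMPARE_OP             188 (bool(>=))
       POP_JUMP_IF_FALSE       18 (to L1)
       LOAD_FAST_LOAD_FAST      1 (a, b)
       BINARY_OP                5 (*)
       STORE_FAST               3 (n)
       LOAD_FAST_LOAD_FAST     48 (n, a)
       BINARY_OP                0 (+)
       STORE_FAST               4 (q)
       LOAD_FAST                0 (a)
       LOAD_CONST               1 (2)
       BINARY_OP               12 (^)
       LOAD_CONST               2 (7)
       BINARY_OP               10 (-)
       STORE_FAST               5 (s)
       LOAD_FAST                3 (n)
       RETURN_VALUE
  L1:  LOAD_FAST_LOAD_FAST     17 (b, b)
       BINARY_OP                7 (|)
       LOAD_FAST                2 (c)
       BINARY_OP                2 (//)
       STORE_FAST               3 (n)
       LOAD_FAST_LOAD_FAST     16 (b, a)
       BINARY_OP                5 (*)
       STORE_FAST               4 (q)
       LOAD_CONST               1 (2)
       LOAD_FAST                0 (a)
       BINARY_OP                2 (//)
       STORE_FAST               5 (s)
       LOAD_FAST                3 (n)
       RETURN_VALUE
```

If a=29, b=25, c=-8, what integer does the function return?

LOAD_FAST_LOAD_FAST a,c → push 29,-8. Stack: [29, -8]
COMPARE_OP bool(>=) → 29 vs -8 = True. Stack: [True]
POP_JUMP_IF_FALSE → pop True; no jump. Stack: []
LOAD_FAST_LOAD_FAST a,b → push 29,25. Stack: [29, 25]
BINARY_OP * → 29 * 25 = 725. Stack: [725]
STORE_FAST n → n=725. Stack: []
LOAD_FAST_LOAD_FAST n,a → push 725,29. Stack: [725, 29]
BINARY_OP + → 725 + 29 = 754. Stack: [754]
STORE_FAST q → q=754. Stack: []
LOAD_FAST a → push 29. Stack: [29]
LOAD_CONST → push 2. Stack: [29, 2]
BINARY_OP ^ → 29 ^ 2 = 31. Stack: [31]
LOAD_CONST → push 7. Stack: [31, 7]
BINARY_OP - → 31 - 7 = 24. Stack: [24]
STORE_FAST s → s=24. Stack: []
LOAD_FAST n → push 725. Stack: [725]
RETURN_VALUE → return 725.

725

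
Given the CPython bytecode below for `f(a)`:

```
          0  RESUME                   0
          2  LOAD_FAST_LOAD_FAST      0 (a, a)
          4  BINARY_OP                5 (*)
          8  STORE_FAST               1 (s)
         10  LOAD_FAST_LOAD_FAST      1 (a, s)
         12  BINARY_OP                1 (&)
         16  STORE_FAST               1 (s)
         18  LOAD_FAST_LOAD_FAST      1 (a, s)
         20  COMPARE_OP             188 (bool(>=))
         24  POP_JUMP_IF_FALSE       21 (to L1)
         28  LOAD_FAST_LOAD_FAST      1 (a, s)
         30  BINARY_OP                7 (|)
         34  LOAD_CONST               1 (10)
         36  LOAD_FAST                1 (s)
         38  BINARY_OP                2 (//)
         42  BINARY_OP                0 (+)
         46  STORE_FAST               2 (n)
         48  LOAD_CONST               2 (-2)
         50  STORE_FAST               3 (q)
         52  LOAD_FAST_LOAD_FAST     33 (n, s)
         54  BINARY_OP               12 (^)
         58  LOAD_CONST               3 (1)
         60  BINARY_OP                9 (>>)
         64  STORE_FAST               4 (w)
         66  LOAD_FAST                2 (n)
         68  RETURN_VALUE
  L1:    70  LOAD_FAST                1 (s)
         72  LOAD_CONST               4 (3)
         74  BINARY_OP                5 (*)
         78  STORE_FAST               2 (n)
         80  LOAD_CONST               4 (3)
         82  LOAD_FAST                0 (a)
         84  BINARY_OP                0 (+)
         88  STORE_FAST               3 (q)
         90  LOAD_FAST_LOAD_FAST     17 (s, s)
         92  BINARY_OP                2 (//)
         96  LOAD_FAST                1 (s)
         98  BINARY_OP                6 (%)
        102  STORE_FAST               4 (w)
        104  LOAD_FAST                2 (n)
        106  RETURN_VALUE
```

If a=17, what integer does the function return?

LOAD_FAST_LOAD_FAST a,a → push 17,17. Stack: [17, 17]
BINARY_OP * → 17 * 17 = 289. Stack: [289]
STORE_FAST s → s=289. Stack: []
LOAD_FAST_LOAD_FAST a,s → push 17,289. Stack: [17, 289]
BINARY_OP & → 17 & 289 = 1. Stack: [1]
STORE_FAST s → s=1. Stack: []
LOAD_FAST_LOAD_FAST a,s → push 17,1. Stack: [17, 1]
COMPARE_OP bool(>=) → 17 vs 1 = True. Stack: [True]
POP_JUMP_IF_FALSE → pop True; no jump. Stack: []
LOAD_FAST_LOAD_FAST a,s → push 17,1. Stack: [17, 1]
BINARY_OP | → 17 | 1 = 17. Stack: [17]
LOAD_CONST → push 10. Stack: [17, 10]
LOAD_FAST s → push 1. Stack: [17, 10, 1]
BINARY_OP // → 10 // 1 = 10. Stack: [17, 10]
BINARY_OP + → 17 + 10 = 27. Stack: [27]
STORE_FAST n → n=27. Stack: []
LOAD_CONST → push -2. Stack: [-2]
STORE_FAST q → q=-2. Stack: []
LOAD_FAST_LOAD_FAST n,s → push 27,1. Stack: [27, 1]
BINARY_OP ^ → 27 ^ 1 = 26. Stack: [26]
LOAD_CONST → push 1. Stack: [26, 1]
BINARY_OP >> → 26 >> 1 = 13. Stack: [13]
STORE_FAST w → w=13. Stack: []
LOAD_FAST n → push 27. Stack: [27]
RETURN_VALUE → return 27.

27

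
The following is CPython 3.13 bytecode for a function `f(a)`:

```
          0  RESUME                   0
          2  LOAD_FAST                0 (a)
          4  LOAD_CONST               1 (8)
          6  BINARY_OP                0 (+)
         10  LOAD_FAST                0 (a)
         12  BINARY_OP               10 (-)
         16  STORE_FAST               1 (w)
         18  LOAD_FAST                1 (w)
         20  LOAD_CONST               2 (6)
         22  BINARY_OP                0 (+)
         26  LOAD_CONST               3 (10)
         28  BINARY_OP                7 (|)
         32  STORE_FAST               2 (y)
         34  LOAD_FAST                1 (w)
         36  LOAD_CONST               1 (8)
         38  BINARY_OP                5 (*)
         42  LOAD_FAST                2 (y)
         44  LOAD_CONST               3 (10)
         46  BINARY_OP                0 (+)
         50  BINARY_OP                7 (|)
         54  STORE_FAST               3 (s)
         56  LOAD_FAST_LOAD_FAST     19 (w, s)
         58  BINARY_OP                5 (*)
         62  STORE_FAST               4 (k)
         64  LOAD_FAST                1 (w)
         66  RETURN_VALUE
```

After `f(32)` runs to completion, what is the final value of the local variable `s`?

88

LOAD_FAST a → push 32. Stack: [32]
LOAD_CONST → push 8. Stack: [32, 8]
BINARY_OP + → 32 + 8 = 40. Stack: [40]
LOAD_FAST a → push 32. Stack: [40, 32]
BINARY_OP - → 40 - 32 = 8. Stack: [8]
STORE_FAST w → w=8. Stack: []
LOAD_FAST w → push 8. Stack: [8]
LOAD_CONST → push 6. Stack: [8, 6]
BINARY_OP + → 8 + 6 = 14. Stack: [14]
LOAD_CONST → push 10. Stack: [14, 10]
BINARY_OP | → 14 | 10 = 14. Stack: [14]
STORE_FAST y → y=14. Stack: []
LOAD_FAST w → push 8. Stack: [8]
LOAD_CONST → push 8. Stack: [8, 8]
BINARY_OP * → 8 * 8 = 64. Stack: [64]
LOAD_FAST y → push 14. Stack: [64, 14]
LOAD_CONST → push 10. Stack: [64, 14, 10]
BINARY_OP + → 14 + 10 = 24. Stack: [64, 24]
BINARY_OP | → 64 | 24 = 88. Stack: [88]
STORE_FAST s → s=88. Stack: []
LOAD_FAST_LOAD_FAST w,s → push 8,88. Stack: [8, 88]
BINARY_OP * → 8 * 88 = 704. Stack: [704]
STORE_FAST k → k=704. Stack: []
LOAD_FAST w → push 8. Stack: [8]
RETURN_VALUE → return 8.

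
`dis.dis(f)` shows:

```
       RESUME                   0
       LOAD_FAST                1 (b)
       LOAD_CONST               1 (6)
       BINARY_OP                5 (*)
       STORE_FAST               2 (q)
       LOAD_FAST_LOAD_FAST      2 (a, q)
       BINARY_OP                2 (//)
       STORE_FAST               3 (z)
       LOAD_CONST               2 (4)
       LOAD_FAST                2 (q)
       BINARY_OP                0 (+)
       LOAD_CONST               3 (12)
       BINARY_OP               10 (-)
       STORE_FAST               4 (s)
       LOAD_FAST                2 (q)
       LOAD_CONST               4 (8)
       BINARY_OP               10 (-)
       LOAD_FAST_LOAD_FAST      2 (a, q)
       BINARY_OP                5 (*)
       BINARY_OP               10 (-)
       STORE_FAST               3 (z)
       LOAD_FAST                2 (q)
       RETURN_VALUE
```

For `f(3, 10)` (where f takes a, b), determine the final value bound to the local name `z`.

LOAD_FAST b → push 10. Stack: [10]
LOAD_CONST → push 6. Stack: [10, 6]
BINARY_OP * → 10 * 6 = 60. Stack: [60]
STORE_FAST q → q=60. Stack: []
LOAD_FAST_LOAD_FAST a,q → push 3,60. Stack: [3, 60]
BINARY_OP // → 3 // 60 = 0. Stack: [0]
STORE_FAST z → z=0. Stack: []
LOAD_CONST → push 4. Stack: [4]
LOAD_FAST q → push 60. Stack: [4, 60]
BINARY_OP + → 4 + 60 = 64. Stack: [64]
LOAD_CONST → push 12. Stack: [64, 12]
BINARY_OP - → 64 - 12 = 52. Stack: [52]
STORE_FAST s → s=52. Stack: []
LOAD_FAST q → push 60. Stack: [60]
LOAD_CONST → push 8. Stack: [60, 8]
BINARY_OP - → 60 - 8 = 52. Stack: [52]
LOAD_FAST_LOAD_FAST a,q → push 3,60. Stack: [52, 3, 60]
BINARY_OP * → 3 * 60 = 180. Stack: [52, 180]
BINARY_OP - → 52 - 180 = -128. Stack: [-128]
STORE_FAST z → z=-128. Stack: []
LOAD_FAST q → push 60. Stack: [60]
RETURN_VALUE → return 60.

-128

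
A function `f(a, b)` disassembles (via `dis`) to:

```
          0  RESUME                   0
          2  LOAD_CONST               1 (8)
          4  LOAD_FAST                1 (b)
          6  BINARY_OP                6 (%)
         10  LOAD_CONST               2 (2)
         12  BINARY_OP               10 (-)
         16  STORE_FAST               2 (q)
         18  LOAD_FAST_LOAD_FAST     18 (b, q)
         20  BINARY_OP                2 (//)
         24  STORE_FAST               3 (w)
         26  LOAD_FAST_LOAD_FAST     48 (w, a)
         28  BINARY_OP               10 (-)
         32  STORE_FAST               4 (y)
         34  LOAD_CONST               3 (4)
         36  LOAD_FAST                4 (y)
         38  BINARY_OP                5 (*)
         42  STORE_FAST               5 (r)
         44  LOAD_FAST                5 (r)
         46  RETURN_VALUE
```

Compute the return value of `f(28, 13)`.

-104

LOAD_CONST → push 8. Stack: [8]
LOAD_FAST b → push 13. Stack: [8, 13]
BINARY_OP % → 8 % 13 = 8. Stack: [8]
LOAD_CONST → push 2. Stack: [8, 2]
BINARY_OP - → 8 - 2 = 6. Stack: [6]
STORE_FAST q → q=6. Stack: []
LOAD_FAST_LOAD_FAST b,q → push 13,6. Stack: [13, 6]
BINARY_OP // → 13 // 6 = 2. Stack: [2]
STORE_FAST w → w=2. Stack: []
LOAD_FAST_LOAD_FAST w,a → push 2,28. Stack: [2, 28]
BINARY_OP - → 2 - 28 = -26. Stack: [-26]
STORE_FAST y → y=-26. Stack: []
LOAD_CONST → push 4. Stack: [4]
LOAD_FAST y → push -26. Stack: [4, -26]
BINARY_OP * → 4 * -26 = -104. Stack: [-104]
STORE_FAST r → r=-104. Stack: []
LOAD_FAST r → push -104. Stack: [-104]
RETURN_VALUE → return -104.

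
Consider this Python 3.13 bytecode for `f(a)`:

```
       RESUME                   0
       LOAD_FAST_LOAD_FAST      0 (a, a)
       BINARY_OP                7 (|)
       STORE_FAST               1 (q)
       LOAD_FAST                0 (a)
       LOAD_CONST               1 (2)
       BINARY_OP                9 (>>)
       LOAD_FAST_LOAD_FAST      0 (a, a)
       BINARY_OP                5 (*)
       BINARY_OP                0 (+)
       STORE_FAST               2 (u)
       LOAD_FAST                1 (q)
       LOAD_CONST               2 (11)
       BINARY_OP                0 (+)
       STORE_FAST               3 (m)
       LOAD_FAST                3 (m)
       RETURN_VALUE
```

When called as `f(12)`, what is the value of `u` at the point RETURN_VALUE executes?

147

LOAD_FAST_LOAD_FAST a,a → push 12,12. Stack: [12, 12]
BINARY_OP | → 12 | 12 = 12. Stack: [12]
STORE_FAST q → q=12. Stack: []
LOAD_FAST a → push 12. Stack: [12]
LOAD_CONST → push 2. Stack: [12, 2]
BINARY_OP >> → 12 >> 2 = 3. Stack: [3]
LOAD_FAST_LOAD_FAST a,a → push 12,12. Stack: [3, 12, 12]
BINARY_OP * → 12 * 12 = 144. Stack: [3, 144]
BINARY_OP + → 3 + 144 = 147. Stack: [147]
STORE_FAST u → u=147. Stack: []
LOAD_FAST q → push 12. Stack: [12]
LOAD_CONST → push 11. Stack: [12, 11]
BINARY_OP + → 12 + 11 = 23. Stack: [23]
STORE_FAST m → m=23. Stack: []
LOAD_FAST m → push 23. Stack: [23]
RETURN_VALUE → return 23.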